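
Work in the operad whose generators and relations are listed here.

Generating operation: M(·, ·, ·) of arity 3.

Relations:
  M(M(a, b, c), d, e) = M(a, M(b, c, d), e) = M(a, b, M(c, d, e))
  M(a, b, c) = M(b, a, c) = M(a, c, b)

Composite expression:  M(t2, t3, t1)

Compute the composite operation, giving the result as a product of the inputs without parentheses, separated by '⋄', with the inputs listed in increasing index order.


t1 ⋄ t2 ⋄ t3

With M associative and commutative, the t-input set is all that matters.
M(t2, t3, t1) collapses to t2 ⋄ t3 ⋄ t1
the factors in increasing index order: t1 ⋄ t2 ⋄ t3


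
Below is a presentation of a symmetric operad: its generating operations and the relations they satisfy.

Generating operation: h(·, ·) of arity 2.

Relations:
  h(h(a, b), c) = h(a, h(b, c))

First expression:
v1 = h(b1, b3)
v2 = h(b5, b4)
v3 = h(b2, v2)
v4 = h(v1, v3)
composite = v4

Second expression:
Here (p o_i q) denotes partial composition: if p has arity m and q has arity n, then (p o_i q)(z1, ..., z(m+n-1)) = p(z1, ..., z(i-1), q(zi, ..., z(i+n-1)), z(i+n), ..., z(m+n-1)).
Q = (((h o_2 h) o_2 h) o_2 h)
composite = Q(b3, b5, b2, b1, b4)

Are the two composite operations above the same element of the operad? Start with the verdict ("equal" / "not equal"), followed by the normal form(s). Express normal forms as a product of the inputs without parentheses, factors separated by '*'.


not equal; the first gives b1 * b3 * b2 * b5 * b4 and the second b3 * b5 * b2 * b1 * b4

The first expression, normalized: b1 * b3 * b2 * b5 * b4
The second expression, normalized: b3 * b5 * b2 * b1 * b4
The normal forms differ: not equal.


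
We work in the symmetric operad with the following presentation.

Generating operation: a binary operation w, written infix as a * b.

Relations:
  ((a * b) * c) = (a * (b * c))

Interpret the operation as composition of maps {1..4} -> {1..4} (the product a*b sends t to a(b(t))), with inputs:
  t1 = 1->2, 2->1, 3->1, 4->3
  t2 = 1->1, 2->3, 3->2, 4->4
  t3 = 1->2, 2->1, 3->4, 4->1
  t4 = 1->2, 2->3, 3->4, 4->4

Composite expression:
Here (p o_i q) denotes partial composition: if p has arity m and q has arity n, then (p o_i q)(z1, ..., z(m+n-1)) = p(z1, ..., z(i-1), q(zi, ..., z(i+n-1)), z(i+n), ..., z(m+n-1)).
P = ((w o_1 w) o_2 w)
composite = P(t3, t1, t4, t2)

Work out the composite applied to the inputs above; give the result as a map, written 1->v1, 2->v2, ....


1->2, 2->4, 3->2, 4->4


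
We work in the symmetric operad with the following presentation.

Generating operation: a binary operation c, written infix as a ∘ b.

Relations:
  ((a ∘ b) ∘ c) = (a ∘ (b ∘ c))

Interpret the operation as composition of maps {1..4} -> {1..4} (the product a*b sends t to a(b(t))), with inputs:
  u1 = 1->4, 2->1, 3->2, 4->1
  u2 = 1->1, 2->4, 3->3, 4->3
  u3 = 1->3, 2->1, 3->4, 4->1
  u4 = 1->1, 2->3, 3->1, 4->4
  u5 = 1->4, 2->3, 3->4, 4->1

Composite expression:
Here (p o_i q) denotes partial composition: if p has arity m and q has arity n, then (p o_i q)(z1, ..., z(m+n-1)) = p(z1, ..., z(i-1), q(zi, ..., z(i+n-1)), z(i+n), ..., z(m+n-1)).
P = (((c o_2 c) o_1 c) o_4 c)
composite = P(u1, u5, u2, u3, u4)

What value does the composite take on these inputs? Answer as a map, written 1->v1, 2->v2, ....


1->1, 2->1, 3->1, 4->1

(u1 ∘ u5) = 1->1, 2->2, 3->1, 4->4
(u3 ∘ u4) = 1->3, 2->4, 3->3, 4->1
(u2 ∘ (u3 ∘ u4)) = 1->3, 2->3, 3->3, 4->1
((u1 ∘ u5) ∘ (u2 ∘ (u3 ∘ u4))) = 1->1, 2->1, 3->1, 4->1


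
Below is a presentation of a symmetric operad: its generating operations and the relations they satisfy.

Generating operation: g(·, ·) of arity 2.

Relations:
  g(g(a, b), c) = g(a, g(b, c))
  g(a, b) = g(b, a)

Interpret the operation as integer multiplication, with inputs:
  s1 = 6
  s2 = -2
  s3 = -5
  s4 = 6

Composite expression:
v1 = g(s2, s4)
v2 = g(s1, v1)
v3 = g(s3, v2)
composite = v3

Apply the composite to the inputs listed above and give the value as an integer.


360


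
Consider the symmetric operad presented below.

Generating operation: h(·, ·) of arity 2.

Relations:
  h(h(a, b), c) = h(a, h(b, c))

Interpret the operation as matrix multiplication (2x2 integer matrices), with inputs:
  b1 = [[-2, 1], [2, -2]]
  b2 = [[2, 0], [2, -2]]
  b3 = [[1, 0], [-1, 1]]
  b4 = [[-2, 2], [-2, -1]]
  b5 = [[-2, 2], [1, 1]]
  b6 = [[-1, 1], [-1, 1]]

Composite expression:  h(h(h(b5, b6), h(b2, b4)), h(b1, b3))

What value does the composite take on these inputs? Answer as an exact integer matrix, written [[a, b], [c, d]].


[[0, 0], [-8, 0]]

h(b5, b6) = [[0, 0], [-2, 2]]
h(b2, b4) = [[-4, 4], [0, 6]]
h(h(b5, b6), h(b2, b4)) = [[0, 0], [8, 4]]
h(b1, b3) = [[-3, 1], [4, -2]]
h(h(h(b5, b6), h(b2, b4)), h(b1, b3)) = [[0, 0], [-8, 0]]


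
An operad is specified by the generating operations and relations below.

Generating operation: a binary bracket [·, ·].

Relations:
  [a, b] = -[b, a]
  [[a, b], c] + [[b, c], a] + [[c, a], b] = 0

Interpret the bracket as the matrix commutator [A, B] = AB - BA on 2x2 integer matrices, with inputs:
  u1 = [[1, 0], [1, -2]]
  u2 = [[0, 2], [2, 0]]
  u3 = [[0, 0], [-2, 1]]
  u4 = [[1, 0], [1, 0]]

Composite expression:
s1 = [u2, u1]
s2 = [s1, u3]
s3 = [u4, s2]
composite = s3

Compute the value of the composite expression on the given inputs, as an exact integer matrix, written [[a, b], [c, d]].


[[6, -6], [22, -6]]


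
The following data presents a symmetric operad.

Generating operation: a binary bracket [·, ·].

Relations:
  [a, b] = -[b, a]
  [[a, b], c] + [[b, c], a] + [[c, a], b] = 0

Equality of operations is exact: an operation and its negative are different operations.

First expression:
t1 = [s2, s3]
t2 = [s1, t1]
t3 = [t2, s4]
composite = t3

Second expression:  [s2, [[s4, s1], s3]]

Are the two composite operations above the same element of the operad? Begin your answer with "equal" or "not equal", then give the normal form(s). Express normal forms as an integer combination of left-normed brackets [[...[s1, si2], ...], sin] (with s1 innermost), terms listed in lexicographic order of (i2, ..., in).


not equal; first: [[[s1, s2], s3], s4] - [[[s1, s3], s2], s4]; second: [[[s1, s4], s3], s2]


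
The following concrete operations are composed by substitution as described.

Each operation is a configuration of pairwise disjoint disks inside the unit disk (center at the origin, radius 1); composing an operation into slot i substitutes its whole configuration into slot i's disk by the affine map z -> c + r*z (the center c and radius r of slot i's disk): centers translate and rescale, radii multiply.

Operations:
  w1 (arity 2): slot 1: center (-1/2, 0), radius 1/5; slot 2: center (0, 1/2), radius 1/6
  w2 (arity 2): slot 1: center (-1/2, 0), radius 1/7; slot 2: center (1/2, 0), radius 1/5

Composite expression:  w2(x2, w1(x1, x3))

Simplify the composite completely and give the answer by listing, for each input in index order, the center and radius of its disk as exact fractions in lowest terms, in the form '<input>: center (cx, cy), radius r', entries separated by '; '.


x1: center (2/5, 0), radius 1/25; x2: center (-1/2, 0), radius 1/7; x3: center (1/2, 1/10), radius 1/30

Nesting under w2 composes maps z -> c + r*z down each x-path.
for x2, the 1-step affine chain lands on center (-1/2, 0), radius 1/7
for x1, the 2-step affine chain lands on center (2/5, 0), radius 1/25
for x3, the 2-step affine chain lands on center (1/2, 1/10), radius 1/30


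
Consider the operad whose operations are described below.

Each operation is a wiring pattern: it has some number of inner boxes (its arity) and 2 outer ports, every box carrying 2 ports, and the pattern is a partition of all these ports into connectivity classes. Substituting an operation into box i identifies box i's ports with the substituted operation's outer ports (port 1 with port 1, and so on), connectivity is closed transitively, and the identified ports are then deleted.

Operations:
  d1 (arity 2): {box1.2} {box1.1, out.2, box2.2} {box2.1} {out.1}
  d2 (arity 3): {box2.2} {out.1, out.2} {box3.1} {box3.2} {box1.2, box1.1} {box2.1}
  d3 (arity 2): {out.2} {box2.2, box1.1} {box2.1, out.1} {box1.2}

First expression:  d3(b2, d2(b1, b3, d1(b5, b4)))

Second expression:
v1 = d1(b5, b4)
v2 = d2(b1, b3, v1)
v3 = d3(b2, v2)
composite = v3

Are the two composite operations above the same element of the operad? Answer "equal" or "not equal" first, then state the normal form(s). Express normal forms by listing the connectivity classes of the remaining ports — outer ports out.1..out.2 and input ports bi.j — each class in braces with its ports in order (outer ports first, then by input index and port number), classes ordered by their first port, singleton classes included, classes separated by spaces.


The first composite normalizes to {out.1, b2.1} {out.2} {b1.1, b1.2} {b2.2} {b3.1} {b3.2} {b4.1} {b4.2, b5.1} {b5.2}
The second composite normalizes to {out.1, b2.1} {out.2} {b1.1, b1.2} {b2.2} {b3.1} {b3.2} {b4.1} {b4.2, b5.1} {b5.2}
Both agree, so they are equal.

equal; both compose to {out.1, b2.1} {out.2} {b1.1, b1.2} {b2.2} {b3.1} {b3.2} {b4.1} {b4.2, b5.1} {b5.2}


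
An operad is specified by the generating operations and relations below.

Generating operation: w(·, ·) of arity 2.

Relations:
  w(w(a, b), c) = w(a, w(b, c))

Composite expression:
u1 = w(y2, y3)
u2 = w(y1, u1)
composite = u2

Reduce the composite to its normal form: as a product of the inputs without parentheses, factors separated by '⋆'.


y1 ⋆ y2 ⋆ y3

Associativity of w dissolves the nesting; only the y-input order survives.
w(y2, y3) linearizes to y2 ⋆ y3
w(y1, w(y2, y3)) linearizes to y1 ⋆ y2 ⋆ y3


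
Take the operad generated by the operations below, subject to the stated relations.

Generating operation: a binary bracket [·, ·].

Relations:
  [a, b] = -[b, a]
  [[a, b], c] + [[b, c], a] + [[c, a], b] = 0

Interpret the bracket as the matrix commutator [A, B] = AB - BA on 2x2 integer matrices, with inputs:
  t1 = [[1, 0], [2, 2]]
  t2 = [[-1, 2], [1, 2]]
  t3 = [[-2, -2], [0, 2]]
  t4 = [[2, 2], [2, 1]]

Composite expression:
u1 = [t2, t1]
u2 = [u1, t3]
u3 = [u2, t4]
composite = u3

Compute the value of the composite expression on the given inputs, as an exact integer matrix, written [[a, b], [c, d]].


[[24, 48], [-60, -24]]

[t2, t1] = [[4, 2], [5, -4]]
[[t2, t1], t3] = [[10, -8], [-20, -10]]
[[[t2, t1], t3], t4] = [[24, 48], [-60, -24]]


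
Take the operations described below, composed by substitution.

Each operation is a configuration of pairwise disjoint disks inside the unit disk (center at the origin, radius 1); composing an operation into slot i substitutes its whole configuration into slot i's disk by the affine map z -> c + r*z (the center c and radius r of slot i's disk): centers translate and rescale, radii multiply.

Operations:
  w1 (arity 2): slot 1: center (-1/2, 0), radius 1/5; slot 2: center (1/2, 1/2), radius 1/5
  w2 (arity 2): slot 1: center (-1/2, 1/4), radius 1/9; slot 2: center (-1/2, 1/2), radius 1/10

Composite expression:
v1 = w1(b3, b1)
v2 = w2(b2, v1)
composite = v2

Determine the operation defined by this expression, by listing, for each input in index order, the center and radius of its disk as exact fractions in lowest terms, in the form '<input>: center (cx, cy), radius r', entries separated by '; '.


b1: center (-9/20, 11/20), radius 1/50; b2: center (-1/2, 1/4), radius 1/9; b3: center (-11/20, 1/2), radius 1/50

Affine substitution under w2: radii multiply and b-centers shift.
input b2: composing its 1 substitution step yields center (-1/2, 1/4), radius 1/9
input b3: composing its 2 substitution steps yields center (-11/20, 1/2), radius 1/50
input b1: composing its 2 substitution steps yields center (-9/20, 11/20), radius 1/50


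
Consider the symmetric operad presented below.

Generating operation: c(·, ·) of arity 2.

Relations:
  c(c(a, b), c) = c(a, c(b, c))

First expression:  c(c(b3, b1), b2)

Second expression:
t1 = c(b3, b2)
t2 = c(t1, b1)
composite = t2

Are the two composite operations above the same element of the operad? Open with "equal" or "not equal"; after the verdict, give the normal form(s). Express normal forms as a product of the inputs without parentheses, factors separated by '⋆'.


not equal; the first gives b3 ⋆ b1 ⋆ b2 and the second b3 ⋆ b2 ⋆ b1


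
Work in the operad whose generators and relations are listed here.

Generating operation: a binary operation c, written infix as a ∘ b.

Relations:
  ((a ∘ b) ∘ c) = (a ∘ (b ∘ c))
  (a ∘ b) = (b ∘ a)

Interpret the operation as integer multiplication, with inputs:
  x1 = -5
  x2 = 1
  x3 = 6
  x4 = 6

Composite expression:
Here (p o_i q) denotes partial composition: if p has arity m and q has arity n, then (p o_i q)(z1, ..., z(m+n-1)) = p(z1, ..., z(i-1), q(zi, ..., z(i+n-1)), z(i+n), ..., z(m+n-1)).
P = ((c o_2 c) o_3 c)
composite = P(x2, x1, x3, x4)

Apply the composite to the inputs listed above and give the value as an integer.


-180


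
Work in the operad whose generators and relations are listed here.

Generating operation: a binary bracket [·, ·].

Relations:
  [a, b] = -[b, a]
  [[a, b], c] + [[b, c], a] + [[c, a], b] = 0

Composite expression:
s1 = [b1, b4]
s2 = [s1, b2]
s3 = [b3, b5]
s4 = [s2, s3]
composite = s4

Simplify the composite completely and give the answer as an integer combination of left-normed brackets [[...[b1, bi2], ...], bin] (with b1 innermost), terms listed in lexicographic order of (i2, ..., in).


[[[[b1, b4], b2], b3], b5] - [[[[b1, b4], b2], b5], b3]


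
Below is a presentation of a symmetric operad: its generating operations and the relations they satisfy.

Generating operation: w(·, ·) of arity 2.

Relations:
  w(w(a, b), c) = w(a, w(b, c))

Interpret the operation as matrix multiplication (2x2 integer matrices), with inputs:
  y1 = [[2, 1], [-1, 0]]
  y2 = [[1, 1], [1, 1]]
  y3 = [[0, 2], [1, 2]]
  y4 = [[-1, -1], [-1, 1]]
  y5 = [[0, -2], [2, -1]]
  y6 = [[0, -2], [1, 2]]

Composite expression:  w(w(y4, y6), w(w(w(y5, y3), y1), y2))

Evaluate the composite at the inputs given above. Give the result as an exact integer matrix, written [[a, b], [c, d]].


[[2, 2], [-22, -22]]

w(y4, y6) = [[-1, 0], [1, 4]]
w(y5, y3) = [[-2, -4], [-1, 2]]
w(w(y5, y3), y1) = [[0, -2], [-4, -1]]
w(w(w(y5, y3), y1), y2) = [[-2, -2], [-5, -5]]
w(w(y4, y6), w(w(w(y5, y3), y1), y2)) = [[2, 2], [-22, -22]]


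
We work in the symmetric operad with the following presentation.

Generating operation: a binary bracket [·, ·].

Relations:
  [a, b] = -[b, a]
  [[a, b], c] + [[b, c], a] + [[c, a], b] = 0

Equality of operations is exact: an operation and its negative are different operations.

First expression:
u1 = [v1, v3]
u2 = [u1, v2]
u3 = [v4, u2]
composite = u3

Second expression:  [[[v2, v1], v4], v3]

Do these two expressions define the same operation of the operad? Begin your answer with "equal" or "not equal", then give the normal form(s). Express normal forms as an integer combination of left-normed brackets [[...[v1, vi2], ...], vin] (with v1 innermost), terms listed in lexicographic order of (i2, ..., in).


The first expression reduces to -[[[v1, v3], v2], v4]
The second expression reduces to -[[[v1, v2], v4], v3]
They disagree, so not equal.

not equal — first -[[[v1, v3], v2], v4], second -[[[v1, v2], v4], v3]


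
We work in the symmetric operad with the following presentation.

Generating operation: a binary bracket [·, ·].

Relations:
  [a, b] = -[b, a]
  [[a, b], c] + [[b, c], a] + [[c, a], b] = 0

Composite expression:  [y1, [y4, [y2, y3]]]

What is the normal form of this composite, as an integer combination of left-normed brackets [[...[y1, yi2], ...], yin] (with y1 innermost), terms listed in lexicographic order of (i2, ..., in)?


-[[[y1, y2], y3], y4] + [[[y1, y3], y2], y4] + [[[y1, y4], y2], y3] - [[[y1, y4], y3], y2]


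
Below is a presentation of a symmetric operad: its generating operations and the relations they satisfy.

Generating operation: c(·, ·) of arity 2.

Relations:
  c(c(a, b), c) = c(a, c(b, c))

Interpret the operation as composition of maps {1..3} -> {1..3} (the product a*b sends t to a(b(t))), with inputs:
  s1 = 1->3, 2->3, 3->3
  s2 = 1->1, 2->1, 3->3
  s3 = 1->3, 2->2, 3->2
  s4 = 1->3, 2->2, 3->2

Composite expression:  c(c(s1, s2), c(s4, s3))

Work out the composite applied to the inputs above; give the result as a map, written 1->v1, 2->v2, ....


1->3, 2->3, 3->3


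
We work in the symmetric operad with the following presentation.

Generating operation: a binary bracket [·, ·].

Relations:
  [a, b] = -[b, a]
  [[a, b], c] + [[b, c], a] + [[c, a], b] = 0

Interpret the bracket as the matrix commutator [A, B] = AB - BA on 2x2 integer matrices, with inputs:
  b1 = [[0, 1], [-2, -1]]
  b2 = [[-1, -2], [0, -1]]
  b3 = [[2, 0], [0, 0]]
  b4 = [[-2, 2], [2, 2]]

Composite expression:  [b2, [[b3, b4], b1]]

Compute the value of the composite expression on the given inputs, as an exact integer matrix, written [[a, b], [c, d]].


[[8, -16], [0, -8]]


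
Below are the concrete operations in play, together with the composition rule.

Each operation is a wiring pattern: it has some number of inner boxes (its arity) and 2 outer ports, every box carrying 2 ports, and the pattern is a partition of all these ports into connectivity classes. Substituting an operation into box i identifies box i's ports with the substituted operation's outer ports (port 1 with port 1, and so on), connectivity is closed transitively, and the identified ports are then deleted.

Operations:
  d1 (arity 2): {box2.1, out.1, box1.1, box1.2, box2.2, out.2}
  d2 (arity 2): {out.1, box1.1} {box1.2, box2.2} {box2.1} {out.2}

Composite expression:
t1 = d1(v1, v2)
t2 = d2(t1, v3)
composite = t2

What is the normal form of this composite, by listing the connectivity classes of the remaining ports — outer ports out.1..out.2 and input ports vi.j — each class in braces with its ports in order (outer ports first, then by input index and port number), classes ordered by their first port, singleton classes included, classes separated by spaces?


{out.1, v1.1, v1.2, v2.1, v2.2, v3.2} {out.2} {v3.1}

Treat the ports identified at d2 as solder joints: merge, then drop.
through d1, on inputs (v1, v2): {out.1, out.2, v1.1, v1.2, v2.1, v2.2} (out.j = stage outer ports)
through d2, on inputs (v1, v2, v3): {out.1, v1.1, v1.2, v2.1, v2.2, v3.2} {out.2} {v3.1} (out.j = stage outer ports)


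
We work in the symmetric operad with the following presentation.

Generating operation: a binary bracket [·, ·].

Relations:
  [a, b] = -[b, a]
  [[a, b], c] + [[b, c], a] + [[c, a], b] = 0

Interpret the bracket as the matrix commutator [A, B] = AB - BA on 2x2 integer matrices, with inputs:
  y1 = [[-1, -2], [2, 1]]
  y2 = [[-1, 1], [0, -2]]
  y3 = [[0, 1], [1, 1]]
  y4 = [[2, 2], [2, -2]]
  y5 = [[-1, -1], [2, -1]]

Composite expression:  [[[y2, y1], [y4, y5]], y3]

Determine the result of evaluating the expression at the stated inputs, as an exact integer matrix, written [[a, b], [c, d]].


[[-24, -32], [8, 24]]

[y2, y1] = [[2, 0], [-2, -2]]
[y4, y5] = [[6, -4], [-8, -6]]
[[y2, y1], [y4, y5]] = [[-8, -16], [8, 8]]
[[[y2, y1], [y4, y5]], y3] = [[-24, -32], [8, 24]]


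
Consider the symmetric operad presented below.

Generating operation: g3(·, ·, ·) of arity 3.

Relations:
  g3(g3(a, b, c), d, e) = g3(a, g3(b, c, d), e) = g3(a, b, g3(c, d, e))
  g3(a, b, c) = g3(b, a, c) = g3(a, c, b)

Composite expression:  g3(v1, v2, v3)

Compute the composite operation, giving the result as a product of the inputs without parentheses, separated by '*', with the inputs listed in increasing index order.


Key point: g3 commutes, so take the v-inputs in any fixed order.
g3(v1, v2, v3) unparenthesizes to v1 * v2 * v3
commutativity sorts the factors: v1 * v2 * v3

v1 * v2 * v3


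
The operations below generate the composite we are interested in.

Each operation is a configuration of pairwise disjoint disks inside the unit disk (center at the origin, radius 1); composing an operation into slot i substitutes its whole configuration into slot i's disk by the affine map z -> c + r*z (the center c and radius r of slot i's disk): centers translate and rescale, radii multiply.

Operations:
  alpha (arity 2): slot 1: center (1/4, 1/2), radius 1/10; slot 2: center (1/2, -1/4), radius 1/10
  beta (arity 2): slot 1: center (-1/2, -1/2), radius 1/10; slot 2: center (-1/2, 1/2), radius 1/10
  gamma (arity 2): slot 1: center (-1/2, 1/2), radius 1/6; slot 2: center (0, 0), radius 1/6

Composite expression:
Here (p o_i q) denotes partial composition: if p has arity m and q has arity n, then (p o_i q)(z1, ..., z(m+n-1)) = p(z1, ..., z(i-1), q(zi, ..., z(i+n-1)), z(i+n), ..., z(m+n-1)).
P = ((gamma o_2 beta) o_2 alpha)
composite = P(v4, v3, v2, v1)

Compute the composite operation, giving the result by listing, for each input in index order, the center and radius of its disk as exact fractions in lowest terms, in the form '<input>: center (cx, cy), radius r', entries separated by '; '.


v1: center (-1/12, 1/12), radius 1/60; v2: center (-3/40, -7/80), radius 1/600; v3: center (-19/240, -3/40), radius 1/600; v4: center (-1/2, 1/2), radius 1/6

Nesting under gamma composes maps z -> c + r*z down each v-path.
input v4: composing its 1 substitution step yields center (-1/2, 1/2), radius 1/6
input v3: composing its 3 substitution steps yields center (-19/240, -3/40), radius 1/600
input v2: composing its 3 substitution steps yields center (-3/40, -7/80), radius 1/600
input v1: composing its 2 substitution steps yields center (-1/12, 1/12), radius 1/60


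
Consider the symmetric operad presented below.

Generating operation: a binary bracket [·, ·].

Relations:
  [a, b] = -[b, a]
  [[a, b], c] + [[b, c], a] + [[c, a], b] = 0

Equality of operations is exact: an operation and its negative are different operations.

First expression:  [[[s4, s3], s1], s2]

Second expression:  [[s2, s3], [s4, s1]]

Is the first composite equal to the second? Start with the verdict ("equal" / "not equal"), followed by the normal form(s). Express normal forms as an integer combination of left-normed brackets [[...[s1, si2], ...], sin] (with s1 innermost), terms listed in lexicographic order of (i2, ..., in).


not equal; first: [[[s1, s3], s4], s2] - [[[s1, s4], s3], s2]; second: [[[s1, s4], s2], s3] - [[[s1, s4], s3], s2]

In normal form, the first expression is [[[s1, s3], s4], s2] - [[[s1, s4], s3], s2]
In normal form, the second expression is [[[s1, s4], s2], s3] - [[[s1, s4], s3], s2]
Distinct normal forms: not equal.


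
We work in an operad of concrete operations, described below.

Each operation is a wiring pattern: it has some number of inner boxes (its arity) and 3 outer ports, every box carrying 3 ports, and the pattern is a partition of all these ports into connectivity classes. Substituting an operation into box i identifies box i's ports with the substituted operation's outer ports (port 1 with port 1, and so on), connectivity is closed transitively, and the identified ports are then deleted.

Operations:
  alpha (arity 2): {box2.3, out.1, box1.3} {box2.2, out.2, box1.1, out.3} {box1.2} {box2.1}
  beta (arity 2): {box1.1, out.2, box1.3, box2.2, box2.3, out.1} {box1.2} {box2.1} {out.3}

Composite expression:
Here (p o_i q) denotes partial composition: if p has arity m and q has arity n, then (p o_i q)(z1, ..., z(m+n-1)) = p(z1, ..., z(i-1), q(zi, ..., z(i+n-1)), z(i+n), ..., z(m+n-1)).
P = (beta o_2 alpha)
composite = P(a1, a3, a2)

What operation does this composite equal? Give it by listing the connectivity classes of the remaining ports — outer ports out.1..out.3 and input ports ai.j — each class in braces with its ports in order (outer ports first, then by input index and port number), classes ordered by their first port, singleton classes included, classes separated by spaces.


{out.1, out.2, a1.1, a1.3, a2.2, a3.1} {out.3} {a1.2} {a2.1} {a2.3, a3.3} {a3.2}

Substituting into beta glues patterns; closure does the rest.
the subtree at alpha composes to {out.1, a2.3, a3.3} {out.2, out.3, a2.2, a3.1} {a2.1} {a3.2} on (a3, a2); out.j = own outer ports
the subtree at beta composes to {out.1, out.2, a1.1, a1.3, a2.2, a3.1} {out.3} {a1.2} {a2.1} {a2.3, a3.3} {a3.2} on (a1, a3, a2); out.j = own outer ports


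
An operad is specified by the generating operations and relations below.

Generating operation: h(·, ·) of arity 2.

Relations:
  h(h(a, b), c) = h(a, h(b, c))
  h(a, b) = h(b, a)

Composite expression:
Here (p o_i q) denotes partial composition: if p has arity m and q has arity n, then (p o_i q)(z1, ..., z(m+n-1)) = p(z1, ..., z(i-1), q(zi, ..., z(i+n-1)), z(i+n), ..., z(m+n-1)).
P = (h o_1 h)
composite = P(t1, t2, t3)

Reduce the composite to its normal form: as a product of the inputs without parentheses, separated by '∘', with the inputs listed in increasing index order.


t1 ∘ t2 ∘ t3

With h associative and commutative, the t-input set is all that matters.
h(t1, t2) collapses to t1 ∘ t2
h(h(t1, t2), t3) collapses to t1 ∘ t2 ∘ t3
the factors in increasing index order: t1 ∘ t2 ∘ t3


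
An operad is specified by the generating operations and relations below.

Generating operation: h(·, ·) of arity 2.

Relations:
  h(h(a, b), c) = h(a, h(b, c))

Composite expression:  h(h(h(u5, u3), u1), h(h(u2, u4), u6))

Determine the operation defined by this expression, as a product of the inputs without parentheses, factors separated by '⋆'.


u5 ⋆ u3 ⋆ u1 ⋆ u2 ⋆ u4 ⋆ u6

Every regrouping of h is equal, so read the u-inputs in written order.
h(u5, u3) reduces to u5 ⋆ u3
h(h(u5, u3), u1) reduces to u5 ⋆ u3 ⋆ u1
h(u2, u4) reduces to u2 ⋆ u4
h(h(u2, u4), u6) reduces to u2 ⋆ u4 ⋆ u6
h(h(h(u5, u3), u1), h(h(u2, u4), u6)) reduces to u5 ⋆ u3 ⋆ u1 ⋆ u2 ⋆ u4 ⋆ u6


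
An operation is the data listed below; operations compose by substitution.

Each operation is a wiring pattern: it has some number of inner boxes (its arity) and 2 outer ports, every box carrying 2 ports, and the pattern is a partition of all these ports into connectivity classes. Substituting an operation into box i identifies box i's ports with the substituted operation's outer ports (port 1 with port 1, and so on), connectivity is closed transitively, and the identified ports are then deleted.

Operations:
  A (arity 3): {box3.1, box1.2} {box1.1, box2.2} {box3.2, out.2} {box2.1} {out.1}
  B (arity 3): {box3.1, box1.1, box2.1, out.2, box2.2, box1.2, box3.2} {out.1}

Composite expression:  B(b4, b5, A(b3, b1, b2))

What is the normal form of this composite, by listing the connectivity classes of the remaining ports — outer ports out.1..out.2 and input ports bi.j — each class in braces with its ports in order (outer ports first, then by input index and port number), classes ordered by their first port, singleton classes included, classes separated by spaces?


{out.1} {out.2, b2.2, b4.1, b4.2, b5.1, b5.2} {b1.1} {b1.2, b3.1} {b2.1, b3.2}

Treat the ports identified at B as solder joints: merge, then drop.
the subtree at A composes to {out.1} {out.2, b2.2} {b1.1} {b1.2, b3.1} {b2.1, b3.2} on (b3, b1, b2); out.j = own outer ports
the subtree at B composes to {out.1} {out.2, b2.2, b4.1, b4.2, b5.1, b5.2} {b1.1} {b1.2, b3.1} {b2.1, b3.2} on (b4, b5, b3, b1, b2); out.j = own outer ports


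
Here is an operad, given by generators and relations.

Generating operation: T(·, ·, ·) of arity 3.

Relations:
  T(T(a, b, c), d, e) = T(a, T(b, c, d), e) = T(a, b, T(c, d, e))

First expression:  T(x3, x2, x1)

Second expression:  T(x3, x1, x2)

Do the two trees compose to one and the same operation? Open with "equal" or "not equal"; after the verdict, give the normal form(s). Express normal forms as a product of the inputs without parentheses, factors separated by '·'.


not equal — first x3 · x2 · x1, second x3 · x1 · x2


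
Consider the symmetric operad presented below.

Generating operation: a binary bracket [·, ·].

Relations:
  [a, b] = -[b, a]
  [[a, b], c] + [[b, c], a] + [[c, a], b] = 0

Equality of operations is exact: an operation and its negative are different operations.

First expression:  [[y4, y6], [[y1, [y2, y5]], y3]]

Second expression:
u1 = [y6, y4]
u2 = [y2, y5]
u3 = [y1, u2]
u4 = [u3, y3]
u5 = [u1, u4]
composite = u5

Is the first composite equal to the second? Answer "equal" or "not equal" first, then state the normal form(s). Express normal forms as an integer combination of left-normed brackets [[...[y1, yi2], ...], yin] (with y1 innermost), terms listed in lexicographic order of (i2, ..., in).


Reducing the first expression gives -[[[[[y1, y2], y5], y3], y4], y6] + [[[[[y1, y2], y5], y3], y6], y4] + [[[[[y1, y5], y2], y3], y4], y6] - [[[[[y1, y5], y2], y3], y6], y4]
Reducing the second expression gives [[[[[y1, y2], y5], y3], y4], y6] - [[[[[y1, y2], y5], y3], y6], y4] - [[[[[y1, y5], y2], y3], y4], y6] + [[[[[y1, y5], y2], y3], y6], y4]
Different reductions; not equal.

not equal: they reduce to -[[[[[y1, y2], y5], y3], y4], y6] + [[[[[y1, y2], y5], y3], y6], y4] + [[[[[y1, y5], y2], y3], y4], y6] - [[[[[y1, y5], y2], y3], y6], y4] and [[[[[y1, y2], y5], y3], y4], y6] - [[[[[y1, y2], y5], y3], y6], y4] - [[[[[y1, y5], y2], y3], y4], y6] + [[[[[y1, y5], y2], y3], y6], y4]


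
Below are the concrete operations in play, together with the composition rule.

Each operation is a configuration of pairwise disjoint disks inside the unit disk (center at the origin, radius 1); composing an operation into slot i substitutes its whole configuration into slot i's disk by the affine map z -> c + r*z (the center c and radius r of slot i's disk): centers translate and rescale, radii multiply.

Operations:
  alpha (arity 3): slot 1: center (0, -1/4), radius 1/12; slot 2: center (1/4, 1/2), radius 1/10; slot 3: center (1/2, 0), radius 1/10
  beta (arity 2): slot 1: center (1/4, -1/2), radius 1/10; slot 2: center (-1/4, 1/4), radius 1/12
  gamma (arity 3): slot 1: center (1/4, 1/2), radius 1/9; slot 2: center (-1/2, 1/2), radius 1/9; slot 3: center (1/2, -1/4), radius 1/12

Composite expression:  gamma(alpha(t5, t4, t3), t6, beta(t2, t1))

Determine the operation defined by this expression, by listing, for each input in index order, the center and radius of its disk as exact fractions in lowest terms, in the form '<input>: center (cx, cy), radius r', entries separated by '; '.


Only the slot chain above each t matters under gamma; compose those maps.
t5 passes through 2 substitutions, ending at center (1/4, 17/36), radius 1/108
t4 passes through 2 substitutions, ending at center (5/18, 5/9), radius 1/90
t3 passes through 2 substitutions, ending at center (11/36, 1/2), radius 1/90
t6 passes through 1 substitution, ending at center (-1/2, 1/2), radius 1/9
t2 passes through 2 substitutions, ending at center (25/48, -7/24), radius 1/120
t1 passes through 2 substitutions, ending at center (23/48, -11/48), radius 1/144

t1: center (23/48, -11/48), radius 1/144; t2: center (25/48, -7/24), radius 1/120; t3: center (11/36, 1/2), radius 1/90; t4: center (5/18, 5/9), radius 1/90; t5: center (1/4, 17/36), radius 1/108; t6: center (-1/2, 1/2), radius 1/9


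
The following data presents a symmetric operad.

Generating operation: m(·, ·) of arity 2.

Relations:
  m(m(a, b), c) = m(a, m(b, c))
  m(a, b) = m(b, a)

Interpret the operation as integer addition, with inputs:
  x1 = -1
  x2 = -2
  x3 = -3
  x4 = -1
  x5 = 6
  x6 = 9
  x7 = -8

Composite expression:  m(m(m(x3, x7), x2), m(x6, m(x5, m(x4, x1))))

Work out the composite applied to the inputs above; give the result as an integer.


m(x3, x7) = -11
m(m(x3, x7), x2) = -13
m(x4, x1) = -2
m(x5, m(x4, x1)) = 4
m(x6, m(x5, m(x4, x1))) = 13
m(m(m(x3, x7), x2), m(x6, m(x5, m(x4, x1)))) = 0

0


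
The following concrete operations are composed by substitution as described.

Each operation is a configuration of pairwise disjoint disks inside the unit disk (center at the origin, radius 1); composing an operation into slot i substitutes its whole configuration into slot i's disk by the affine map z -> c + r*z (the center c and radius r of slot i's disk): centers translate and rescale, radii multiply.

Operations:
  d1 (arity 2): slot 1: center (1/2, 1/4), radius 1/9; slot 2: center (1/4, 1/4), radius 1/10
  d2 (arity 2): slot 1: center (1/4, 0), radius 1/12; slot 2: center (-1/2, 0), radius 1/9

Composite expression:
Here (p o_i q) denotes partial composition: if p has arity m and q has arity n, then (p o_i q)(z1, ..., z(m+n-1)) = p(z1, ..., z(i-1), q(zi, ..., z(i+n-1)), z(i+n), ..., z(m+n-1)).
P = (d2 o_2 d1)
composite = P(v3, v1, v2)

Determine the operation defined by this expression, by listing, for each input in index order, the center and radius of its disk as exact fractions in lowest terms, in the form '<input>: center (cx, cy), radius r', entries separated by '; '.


Below d2, radii multiply path by path; the v-disk centers shift.
v3: after 1 affine step, its disk has center (1/4, 0), radius 1/12
v1: after 2 affine steps, its disk has center (-4/9, 1/36), radius 1/81
v2: after 2 affine steps, its disk has center (-17/36, 1/36), radius 1/90

v1: center (-4/9, 1/36), radius 1/81; v2: center (-17/36, 1/36), radius 1/90; v3: center (1/4, 0), radius 1/12


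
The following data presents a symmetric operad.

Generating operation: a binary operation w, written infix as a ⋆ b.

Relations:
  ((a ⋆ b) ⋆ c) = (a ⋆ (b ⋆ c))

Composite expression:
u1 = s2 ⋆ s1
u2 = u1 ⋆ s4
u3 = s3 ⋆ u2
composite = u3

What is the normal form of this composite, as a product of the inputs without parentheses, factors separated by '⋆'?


s3 ⋆ s2 ⋆ s1 ⋆ s4


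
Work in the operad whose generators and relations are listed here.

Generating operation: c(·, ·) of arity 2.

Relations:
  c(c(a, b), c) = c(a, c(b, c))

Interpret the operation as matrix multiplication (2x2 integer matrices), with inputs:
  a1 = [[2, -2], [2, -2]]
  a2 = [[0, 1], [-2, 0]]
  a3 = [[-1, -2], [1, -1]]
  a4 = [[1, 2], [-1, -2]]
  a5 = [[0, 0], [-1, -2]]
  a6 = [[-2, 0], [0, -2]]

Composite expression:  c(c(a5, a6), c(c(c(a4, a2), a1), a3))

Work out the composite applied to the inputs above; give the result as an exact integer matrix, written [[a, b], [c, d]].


[[0, 0], [-24, -12]]

c(a5, a6) = [[0, 0], [2, 4]]
c(a4, a2) = [[-4, 1], [4, -1]]
c(c(a4, a2), a1) = [[-6, 6], [6, -6]]
c(c(c(a4, a2), a1), a3) = [[12, 6], [-12, -6]]
c(c(a5, a6), c(c(c(a4, a2), a1), a3)) = [[0, 0], [-24, -12]]


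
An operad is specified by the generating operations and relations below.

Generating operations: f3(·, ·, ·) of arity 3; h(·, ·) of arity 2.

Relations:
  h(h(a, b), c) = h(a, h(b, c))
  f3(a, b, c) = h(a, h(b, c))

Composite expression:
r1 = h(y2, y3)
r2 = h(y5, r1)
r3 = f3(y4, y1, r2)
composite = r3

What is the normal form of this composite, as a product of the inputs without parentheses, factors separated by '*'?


Every regrouping of f3 is equal, so read the y-inputs in written order.
h(y2, y3) collapses to y2 * y3
h(y5, h(y2, y3)) collapses to y5 * y2 * y3
f3(y4, y1, h(y5, h(y2, y3))) collapses to y4 * y1 * y5 * y2 * y3

y4 * y1 * y5 * y2 * y3


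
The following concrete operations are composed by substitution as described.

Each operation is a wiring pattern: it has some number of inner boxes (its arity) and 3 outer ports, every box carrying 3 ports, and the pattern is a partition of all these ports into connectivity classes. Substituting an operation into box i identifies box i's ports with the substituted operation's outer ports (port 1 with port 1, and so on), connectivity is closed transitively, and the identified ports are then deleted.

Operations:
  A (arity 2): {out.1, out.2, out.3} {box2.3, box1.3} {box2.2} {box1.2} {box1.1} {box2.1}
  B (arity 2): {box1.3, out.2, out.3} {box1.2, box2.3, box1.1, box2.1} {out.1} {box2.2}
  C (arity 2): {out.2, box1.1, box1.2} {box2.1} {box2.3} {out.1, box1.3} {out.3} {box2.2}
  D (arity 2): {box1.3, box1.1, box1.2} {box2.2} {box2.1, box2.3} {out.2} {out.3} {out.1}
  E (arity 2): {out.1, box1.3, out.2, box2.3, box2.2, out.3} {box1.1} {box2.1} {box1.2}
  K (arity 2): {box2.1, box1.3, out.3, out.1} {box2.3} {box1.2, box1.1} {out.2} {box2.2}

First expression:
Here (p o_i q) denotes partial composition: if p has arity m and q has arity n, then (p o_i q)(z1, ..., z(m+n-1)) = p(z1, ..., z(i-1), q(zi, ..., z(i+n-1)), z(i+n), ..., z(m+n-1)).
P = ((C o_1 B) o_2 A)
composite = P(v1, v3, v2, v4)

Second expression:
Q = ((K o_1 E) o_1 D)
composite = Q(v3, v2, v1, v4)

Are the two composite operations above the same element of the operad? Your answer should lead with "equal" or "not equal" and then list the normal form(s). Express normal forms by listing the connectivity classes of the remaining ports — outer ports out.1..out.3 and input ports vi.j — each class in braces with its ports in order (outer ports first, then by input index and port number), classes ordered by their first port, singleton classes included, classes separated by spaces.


Normal form of the first expression: {out.1, out.2, v1.3} {out.3} {v1.1, v1.2} {v2.1} {v2.2} {v2.3, v3.3} {v3.1} {v3.2} {v4.1} {v4.2} {v4.3}
Normal form of the second expression: {out.1, out.3, v1.2, v1.3, v4.1} {out.2} {v1.1} {v2.1, v2.3} {v2.2} {v3.1, v3.2, v3.3} {v4.2} {v4.3}
The normal forms differ: not equal.

not equal; the first gives {out.1, out.2, v1.3} {out.3} {v1.1, v1.2} {v2.1} {v2.2} {v2.3, v3.3} {v3.1} {v3.2} {v4.1} {v4.2} {v4.3} and the second {out.1, out.3, v1.2, v1.3, v4.1} {out.2} {v1.1} {v2.1, v2.3} {v2.2} {v3.1, v3.2, v3.3} {v4.2} {v4.3}


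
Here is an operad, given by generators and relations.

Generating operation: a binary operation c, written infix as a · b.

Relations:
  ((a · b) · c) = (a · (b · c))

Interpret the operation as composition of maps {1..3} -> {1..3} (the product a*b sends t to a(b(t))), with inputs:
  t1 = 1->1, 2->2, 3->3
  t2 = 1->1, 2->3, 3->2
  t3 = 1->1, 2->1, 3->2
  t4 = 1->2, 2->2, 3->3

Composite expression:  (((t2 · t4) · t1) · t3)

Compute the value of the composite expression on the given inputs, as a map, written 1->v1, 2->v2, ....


1->3, 2->3, 3->3

(t2 · t4) = 1->3, 2->3, 3->2
((t2 · t4) · t1) = 1->3, 2->3, 3->2
(((t2 · t4) · t1) · t3) = 1->3, 2->3, 3->3


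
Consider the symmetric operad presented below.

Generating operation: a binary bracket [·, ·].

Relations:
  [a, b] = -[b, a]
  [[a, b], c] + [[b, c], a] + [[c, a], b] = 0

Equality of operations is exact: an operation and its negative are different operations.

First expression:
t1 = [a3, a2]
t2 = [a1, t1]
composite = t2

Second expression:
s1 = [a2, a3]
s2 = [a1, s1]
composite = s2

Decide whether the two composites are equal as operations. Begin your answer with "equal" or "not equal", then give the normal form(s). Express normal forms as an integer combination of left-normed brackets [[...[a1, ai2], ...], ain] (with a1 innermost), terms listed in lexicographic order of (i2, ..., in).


not equal — first -[[a1, a2], a3] + [[a1, a3], a2], second [[a1, a2], a3] - [[a1, a3], a2]


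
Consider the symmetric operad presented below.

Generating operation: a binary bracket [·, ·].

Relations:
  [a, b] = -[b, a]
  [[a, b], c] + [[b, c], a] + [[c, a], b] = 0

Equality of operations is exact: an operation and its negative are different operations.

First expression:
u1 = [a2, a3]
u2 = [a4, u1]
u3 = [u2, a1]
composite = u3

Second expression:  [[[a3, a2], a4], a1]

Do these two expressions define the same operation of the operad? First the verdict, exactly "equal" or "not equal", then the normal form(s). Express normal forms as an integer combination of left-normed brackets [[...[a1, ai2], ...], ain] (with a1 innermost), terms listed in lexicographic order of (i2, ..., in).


The first composite normalizes to [[[a1, a2], a3], a4] - [[[a1, a3], a2], a4] - [[[a1, a4], a2], a3] + [[[a1, a4], a3], a2]
The second composite normalizes to [[[a1, a2], a3], a4] - [[[a1, a3], a2], a4] - [[[a1, a4], a2], a3] + [[[a1, a4], a3], a2]
One common form — equal.

equal; both compose to [[[a1, a2], a3], a4] - [[[a1, a3], a2], a4] - [[[a1, a4], a2], a3] + [[[a1, a4], a3], a2]


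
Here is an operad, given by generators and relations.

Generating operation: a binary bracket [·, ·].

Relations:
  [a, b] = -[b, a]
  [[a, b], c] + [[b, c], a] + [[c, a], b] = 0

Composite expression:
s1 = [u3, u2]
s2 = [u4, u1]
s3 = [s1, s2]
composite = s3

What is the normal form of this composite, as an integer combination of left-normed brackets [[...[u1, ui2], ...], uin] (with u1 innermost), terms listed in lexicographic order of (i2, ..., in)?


-[[[u1, u4], u2], u3] + [[[u1, u4], u3], u2]

Antisymmetry and Jacobi reduce to u1-anchored left-normed brackets.
Composite bracket: [[u3, u2], [u4, u1]]
The bracket unfolds into 8 signed words via [a, b] = ab - ba (2^3 = 8).
Coefficients come from the u1-initial words:
  from u1u4u2u3, sign -1: term -[[[u1, u4], u2], u3]
  from u1u4u3u2, sign +1: term +[[[u1, u4], u3], u2]
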